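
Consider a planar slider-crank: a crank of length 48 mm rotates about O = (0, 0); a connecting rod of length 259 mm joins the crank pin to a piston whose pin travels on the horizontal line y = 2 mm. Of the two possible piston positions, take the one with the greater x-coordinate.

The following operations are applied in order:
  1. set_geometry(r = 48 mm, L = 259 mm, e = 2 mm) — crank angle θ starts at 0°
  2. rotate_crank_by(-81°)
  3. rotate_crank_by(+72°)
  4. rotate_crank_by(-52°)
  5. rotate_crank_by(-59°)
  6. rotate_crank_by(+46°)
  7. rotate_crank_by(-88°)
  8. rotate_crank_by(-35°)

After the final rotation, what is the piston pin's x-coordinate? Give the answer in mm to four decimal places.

212.8177

set_geometry: r = 48 mm, L = 259 mm, e = 2 mm; θ ← 0°
rotate_crank_by(-81°): θ ← 0° -81° = -81°
rotate_crank_by(+72°): θ ← -81° +72° = -9°
rotate_crank_by(-52°): θ ← -9° -52° = -61°
rotate_crank_by(-59°): θ ← -61° -59° = -120°
rotate_crank_by(+46°): θ ← -120° +46° = -74°
rotate_crank_by(-88°): θ ← -74° -88° = -162°
rotate_crank_by(-35°): θ ← -162° -35° = -197°
crank pin P = (r cos θ, r sin θ) = (-45.902628, 14.033842)
h = r sin θ − e = 14.033842 − 2 = 12.033842
x = r cos θ + √(L² − h²) = -45.902628 + √(67081.0 − 144.8133) = -45.902628 + 258.720287 = 212.817658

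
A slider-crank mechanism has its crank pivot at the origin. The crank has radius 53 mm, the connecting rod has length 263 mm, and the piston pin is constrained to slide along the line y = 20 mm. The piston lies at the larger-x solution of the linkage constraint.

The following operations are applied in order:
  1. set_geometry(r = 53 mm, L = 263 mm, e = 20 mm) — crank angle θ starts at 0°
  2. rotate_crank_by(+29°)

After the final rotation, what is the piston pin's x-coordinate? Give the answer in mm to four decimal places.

set_geometry: r = 53 mm, L = 263 mm, e = 20 mm; θ ← 0°
rotate_crank_by(+29°): θ ← 0° +29° = 29°
crank pin P = (r cos θ, r sin θ) = (46.354844, 25.694910)
h = r sin θ − e = 25.694910 − 20 = 5.694910
x = r cos θ + √(L² − h²) = 46.354844 + √(69169.0 − 32.4320) = 46.354844 + 262.938335 = 309.293179

309.2932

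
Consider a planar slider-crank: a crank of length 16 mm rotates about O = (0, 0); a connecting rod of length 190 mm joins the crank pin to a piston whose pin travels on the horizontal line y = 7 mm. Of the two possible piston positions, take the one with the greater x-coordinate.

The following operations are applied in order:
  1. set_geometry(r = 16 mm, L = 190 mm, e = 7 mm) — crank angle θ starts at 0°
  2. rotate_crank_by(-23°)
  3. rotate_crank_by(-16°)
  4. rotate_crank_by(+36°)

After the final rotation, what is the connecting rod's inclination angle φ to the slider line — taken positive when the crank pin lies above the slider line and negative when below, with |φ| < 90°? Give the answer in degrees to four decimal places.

-2.3641

set_geometry: r = 16 mm, L = 190 mm, e = 7 mm; θ ← 0°
rotate_crank_by(-23°): θ ← 0° -23° = -23°
rotate_crank_by(-16°): θ ← -23° -16° = -39°
rotate_crank_by(+36°): θ ← -39° +36° = -3°
crank pin P = (r cos θ, r sin θ) = (15.978073, -0.837375)
h = r sin θ − e = -0.837375 − 7 = -7.837375
sin φ = h / L = -7.837375 / 190 = -0.04124934
φ = arcsin(-0.04124934) = -2.364084°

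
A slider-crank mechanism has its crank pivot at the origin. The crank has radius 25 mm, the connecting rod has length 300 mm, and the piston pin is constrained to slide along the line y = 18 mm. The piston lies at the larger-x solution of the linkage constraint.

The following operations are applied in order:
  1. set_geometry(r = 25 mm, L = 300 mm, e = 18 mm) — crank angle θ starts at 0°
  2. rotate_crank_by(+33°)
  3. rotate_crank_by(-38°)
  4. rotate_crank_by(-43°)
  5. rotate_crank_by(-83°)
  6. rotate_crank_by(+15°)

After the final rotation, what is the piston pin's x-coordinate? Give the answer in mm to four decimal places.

set_geometry: r = 25 mm, L = 300 mm, e = 18 mm; θ ← 0°
rotate_crank_by(+33°): θ ← 0° +33° = 33°
rotate_crank_by(-38°): θ ← 33° -38° = -5°
rotate_crank_by(-43°): θ ← -5° -43° = -48°
rotate_crank_by(-83°): θ ← -48° -83° = -131°
rotate_crank_by(+15°): θ ← -131° +15° = -116°
crank pin P = (r cos θ, r sin θ) = (-10.959279, -22.469851)
h = r sin θ − e = -22.469851 − 18 = -40.469851
x = r cos θ + √(L² − h²) = -10.959279 + √(90000.0 − 1637.8089) = -10.959279 + 297.257786 = 286.298507

286.2985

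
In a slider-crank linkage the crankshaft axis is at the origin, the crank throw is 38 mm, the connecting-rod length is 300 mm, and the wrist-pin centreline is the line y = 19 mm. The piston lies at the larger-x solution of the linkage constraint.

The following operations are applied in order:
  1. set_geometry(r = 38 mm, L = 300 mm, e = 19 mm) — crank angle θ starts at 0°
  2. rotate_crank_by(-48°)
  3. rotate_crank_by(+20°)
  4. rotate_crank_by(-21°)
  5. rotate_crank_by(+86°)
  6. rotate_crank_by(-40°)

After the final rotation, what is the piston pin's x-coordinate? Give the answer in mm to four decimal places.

337.2128

set_geometry: r = 38 mm, L = 300 mm, e = 19 mm; θ ← 0°
rotate_crank_by(-48°): θ ← 0° -48° = -48°
rotate_crank_by(+20°): θ ← -48° +20° = -28°
rotate_crank_by(-21°): θ ← -28° -21° = -49°
rotate_crank_by(+86°): θ ← -49° +86° = 37°
rotate_crank_by(-40°): θ ← 37° -40° = -3°
crank pin P = (r cos θ, r sin θ) = (37.947922, -1.988766)
h = r sin θ − e = -1.988766 − 19 = -20.988766
x = r cos θ + √(L² − h²) = 37.947922 + √(90000.0 − 440.5283) = 37.947922 + 299.264885 = 337.212808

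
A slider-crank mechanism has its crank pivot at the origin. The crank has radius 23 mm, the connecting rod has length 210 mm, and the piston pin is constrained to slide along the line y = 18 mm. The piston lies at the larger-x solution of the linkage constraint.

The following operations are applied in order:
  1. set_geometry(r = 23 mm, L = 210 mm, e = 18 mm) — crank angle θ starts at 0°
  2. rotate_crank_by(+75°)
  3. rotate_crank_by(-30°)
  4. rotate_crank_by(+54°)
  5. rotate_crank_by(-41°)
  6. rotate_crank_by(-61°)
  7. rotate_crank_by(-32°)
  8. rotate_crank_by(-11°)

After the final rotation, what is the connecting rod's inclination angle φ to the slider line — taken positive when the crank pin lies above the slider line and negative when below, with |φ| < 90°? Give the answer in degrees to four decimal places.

-9.4681

set_geometry: r = 23 mm, L = 210 mm, e = 18 mm; θ ← 0°
rotate_crank_by(+75°): θ ← 0° +75° = 75°
rotate_crank_by(-30°): θ ← 75° -30° = 45°
rotate_crank_by(+54°): θ ← 45° +54° = 99°
rotate_crank_by(-41°): θ ← 99° -41° = 58°
rotate_crank_by(-61°): θ ← 58° -61° = -3°
rotate_crank_by(-32°): θ ← -3° -32° = -35°
rotate_crank_by(-11°): θ ← -35° -11° = -46°
crank pin P = (r cos θ, r sin θ) = (15.977143, -16.544815)
h = r sin θ − e = -16.544815 − 18 = -34.544815
sin φ = h / L = -34.544815 / 210 = -0.16449912
φ = arcsin(-0.16449912) = -9.468139°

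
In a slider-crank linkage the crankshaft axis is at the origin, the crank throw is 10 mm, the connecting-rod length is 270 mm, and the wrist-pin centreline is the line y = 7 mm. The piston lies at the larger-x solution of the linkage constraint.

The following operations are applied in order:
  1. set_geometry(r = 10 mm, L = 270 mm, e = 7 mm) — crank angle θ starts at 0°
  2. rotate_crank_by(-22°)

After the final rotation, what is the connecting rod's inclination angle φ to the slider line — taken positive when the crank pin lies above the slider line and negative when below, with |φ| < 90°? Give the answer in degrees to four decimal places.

set_geometry: r = 10 mm, L = 270 mm, e = 7 mm; θ ← 0°
rotate_crank_by(-22°): θ ← 0° -22° = -22°
crank pin P = (r cos θ, r sin θ) = (9.271839, -3.746066)
h = r sin θ − e = -3.746066 − 7 = -10.746066
sin φ = h / L = -10.746066 / 270 = -0.03980024
φ = arcsin(-0.03980024) = -2.280988°

-2.2810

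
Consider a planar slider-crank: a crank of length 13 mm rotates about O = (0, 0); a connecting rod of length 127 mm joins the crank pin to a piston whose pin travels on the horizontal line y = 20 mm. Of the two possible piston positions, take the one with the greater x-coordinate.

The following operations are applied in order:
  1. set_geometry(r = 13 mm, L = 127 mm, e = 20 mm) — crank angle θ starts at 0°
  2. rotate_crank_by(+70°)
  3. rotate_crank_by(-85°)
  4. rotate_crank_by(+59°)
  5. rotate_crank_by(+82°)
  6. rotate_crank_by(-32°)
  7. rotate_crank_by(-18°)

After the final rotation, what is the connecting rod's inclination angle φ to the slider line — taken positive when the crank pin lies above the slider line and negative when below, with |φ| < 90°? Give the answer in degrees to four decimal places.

set_geometry: r = 13 mm, L = 127 mm, e = 20 mm; θ ← 0°
rotate_crank_by(+70°): θ ← 0° +70° = 70°
rotate_crank_by(-85°): θ ← 70° -85° = -15°
rotate_crank_by(+59°): θ ← -15° +59° = 44°
rotate_crank_by(+82°): θ ← 44° +82° = 126°
rotate_crank_by(-32°): θ ← 126° -32° = 94°
rotate_crank_by(-18°): θ ← 94° -18° = 76°
crank pin P = (r cos θ, r sin θ) = (3.144985, 12.613844)
h = r sin θ − e = 12.613844 − 20 = -7.386156
sin φ = h / L = -7.386156 / 127 = -0.05815871
φ = arcsin(-0.05815871) = -3.334130°

-3.3341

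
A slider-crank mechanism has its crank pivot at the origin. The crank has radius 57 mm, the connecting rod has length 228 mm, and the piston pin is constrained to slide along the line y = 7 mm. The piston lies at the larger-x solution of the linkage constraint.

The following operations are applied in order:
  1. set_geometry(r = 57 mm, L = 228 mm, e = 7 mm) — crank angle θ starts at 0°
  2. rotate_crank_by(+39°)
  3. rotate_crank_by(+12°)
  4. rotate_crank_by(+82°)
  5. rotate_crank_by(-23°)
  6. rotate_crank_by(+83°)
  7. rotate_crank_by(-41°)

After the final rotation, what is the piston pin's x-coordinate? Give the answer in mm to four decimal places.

set_geometry: r = 57 mm, L = 228 mm, e = 7 mm; θ ← 0°
rotate_crank_by(+39°): θ ← 0° +39° = 39°
rotate_crank_by(+12°): θ ← 39° +12° = 51°
rotate_crank_by(+82°): θ ← 51° +82° = 133°
rotate_crank_by(-23°): θ ← 133° -23° = 110°
rotate_crank_by(+83°): θ ← 110° +83° = 193°
rotate_crank_by(-41°): θ ← 193° -41° = 152°
crank pin P = (r cos θ, r sin θ) = (-50.328013, 26.759879)
h = r sin θ − e = 26.759879 − 7 = 19.759879
x = r cos θ + √(L² − h²) = -50.328013 + √(51984.0 − 390.4528) = -50.328013 + 227.142130 = 176.814117

176.8141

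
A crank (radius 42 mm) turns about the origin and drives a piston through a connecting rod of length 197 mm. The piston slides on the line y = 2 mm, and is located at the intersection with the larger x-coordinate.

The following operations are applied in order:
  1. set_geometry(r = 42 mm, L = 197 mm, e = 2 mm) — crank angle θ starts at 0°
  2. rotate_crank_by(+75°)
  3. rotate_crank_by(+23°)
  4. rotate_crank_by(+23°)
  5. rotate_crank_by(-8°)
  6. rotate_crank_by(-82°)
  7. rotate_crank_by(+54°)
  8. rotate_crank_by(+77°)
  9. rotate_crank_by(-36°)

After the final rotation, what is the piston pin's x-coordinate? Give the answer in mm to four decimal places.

set_geometry: r = 42 mm, L = 197 mm, e = 2 mm; θ ← 0°
rotate_crank_by(+75°): θ ← 0° +75° = 75°
rotate_crank_by(+23°): θ ← 75° +23° = 98°
rotate_crank_by(+23°): θ ← 98° +23° = 121°
rotate_crank_by(-8°): θ ← 121° -8° = 113°
rotate_crank_by(-82°): θ ← 113° -82° = 31°
rotate_crank_by(+54°): θ ← 31° +54° = 85°
rotate_crank_by(+77°): θ ← 85° +77° = 162°
rotate_crank_by(-36°): θ ← 162° -36° = 126°
crank pin P = (r cos θ, r sin θ) = (-24.686981, 33.978714)
h = r sin θ − e = 33.978714 − 2 = 31.978714
x = r cos θ + √(L² − h²) = -24.686981 + √(38809.0 − 1022.6381) = -24.686981 + 194.387144 = 169.700164

169.7002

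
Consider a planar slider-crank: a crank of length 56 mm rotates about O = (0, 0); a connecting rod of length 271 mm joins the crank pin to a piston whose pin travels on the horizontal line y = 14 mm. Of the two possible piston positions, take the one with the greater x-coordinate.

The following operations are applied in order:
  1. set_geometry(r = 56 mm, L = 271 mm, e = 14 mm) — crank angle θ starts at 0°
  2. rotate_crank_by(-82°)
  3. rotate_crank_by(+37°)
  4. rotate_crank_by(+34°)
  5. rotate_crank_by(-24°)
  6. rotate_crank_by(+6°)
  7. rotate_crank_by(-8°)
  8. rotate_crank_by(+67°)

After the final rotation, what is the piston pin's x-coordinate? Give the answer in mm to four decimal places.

set_geometry: r = 56 mm, L = 271 mm, e = 14 mm; θ ← 0°
rotate_crank_by(-82°): θ ← 0° -82° = -82°
rotate_crank_by(+37°): θ ← -82° +37° = -45°
rotate_crank_by(+34°): θ ← -45° +34° = -11°
rotate_crank_by(-24°): θ ← -11° -24° = -35°
rotate_crank_by(+6°): θ ← -35° +6° = -29°
rotate_crank_by(-8°): θ ← -29° -8° = -37°
rotate_crank_by(+67°): θ ← -37° +67° = 30°
crank pin P = (r cos θ, r sin θ) = (48.497423, 28.000000)
h = r sin θ − e = 28.000000 − 14 = 14.000000
x = r cos θ + √(L² − h²) = 48.497423 + √(73441.0 − 196.0000) = 48.497423 + 270.638135 = 319.135557

319.1356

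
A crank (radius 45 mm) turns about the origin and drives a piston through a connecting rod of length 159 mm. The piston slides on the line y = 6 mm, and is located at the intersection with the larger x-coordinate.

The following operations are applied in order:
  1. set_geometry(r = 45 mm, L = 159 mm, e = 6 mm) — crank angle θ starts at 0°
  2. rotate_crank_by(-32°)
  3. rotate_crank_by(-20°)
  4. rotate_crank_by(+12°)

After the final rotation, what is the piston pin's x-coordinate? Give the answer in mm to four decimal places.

set_geometry: r = 45 mm, L = 159 mm, e = 6 mm; θ ← 0°
rotate_crank_by(-32°): θ ← 0° -32° = -32°
rotate_crank_by(-20°): θ ← -32° -20° = -52°
rotate_crank_by(+12°): θ ← -52° +12° = -40°
crank pin P = (r cos θ, r sin θ) = (34.472000, -28.925442)
h = r sin θ − e = -28.925442 − 6 = -34.925442
x = r cos θ + √(L² − h²) = 34.472000 + √(25281.0 − 1219.7865) = 34.472000 + 155.116774 = 189.588774

189.5888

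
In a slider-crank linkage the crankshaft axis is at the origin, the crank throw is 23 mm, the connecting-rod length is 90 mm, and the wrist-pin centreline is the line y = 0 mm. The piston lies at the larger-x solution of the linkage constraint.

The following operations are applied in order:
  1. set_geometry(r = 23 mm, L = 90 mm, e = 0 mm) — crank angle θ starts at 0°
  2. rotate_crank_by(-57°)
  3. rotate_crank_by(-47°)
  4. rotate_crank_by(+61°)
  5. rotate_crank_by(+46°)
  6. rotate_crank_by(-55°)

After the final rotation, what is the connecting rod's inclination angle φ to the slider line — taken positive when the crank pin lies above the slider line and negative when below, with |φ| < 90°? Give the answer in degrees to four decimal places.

-11.6177

set_geometry: r = 23 mm, L = 90 mm, e = 0 mm; θ ← 0°
rotate_crank_by(-57°): θ ← 0° -57° = -57°
rotate_crank_by(-47°): θ ← -57° -47° = -104°
rotate_crank_by(+61°): θ ← -104° +61° = -43°
rotate_crank_by(+46°): θ ← -43° +46° = 3°
rotate_crank_by(-55°): θ ← 3° -55° = -52°
crank pin P = (r cos θ, r sin θ) = (14.160214, -18.124247)
h = r sin θ − e = -18.124247 − 0 = -18.124247
sin φ = h / L = -18.124247 / 90 = -0.20138053
φ = arcsin(-0.20138053) = -11.617700°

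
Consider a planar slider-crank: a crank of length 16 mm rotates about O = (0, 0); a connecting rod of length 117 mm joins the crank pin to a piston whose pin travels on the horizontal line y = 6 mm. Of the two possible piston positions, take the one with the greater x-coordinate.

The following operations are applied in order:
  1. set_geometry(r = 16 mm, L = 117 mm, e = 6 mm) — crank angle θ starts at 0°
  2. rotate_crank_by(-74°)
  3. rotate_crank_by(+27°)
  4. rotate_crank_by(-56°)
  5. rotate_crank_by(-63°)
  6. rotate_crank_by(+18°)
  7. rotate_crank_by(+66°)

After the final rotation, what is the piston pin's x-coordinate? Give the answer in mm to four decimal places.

set_geometry: r = 16 mm, L = 117 mm, e = 6 mm; θ ← 0°
rotate_crank_by(-74°): θ ← 0° -74° = -74°
rotate_crank_by(+27°): θ ← -74° +27° = -47°
rotate_crank_by(-56°): θ ← -47° -56° = -103°
rotate_crank_by(-63°): θ ← -103° -63° = -166°
rotate_crank_by(+18°): θ ← -166° +18° = -148°
rotate_crank_by(+66°): θ ← -148° +66° = -82°
crank pin P = (r cos θ, r sin θ) = (2.226770, -15.844289)
h = r sin θ − e = -15.844289 − 6 = -21.844289
x = r cos θ + √(L² − h²) = 2.226770 + √(13689.0 − 477.1730) = 2.226770 + 114.942712 = 117.169482

117.1695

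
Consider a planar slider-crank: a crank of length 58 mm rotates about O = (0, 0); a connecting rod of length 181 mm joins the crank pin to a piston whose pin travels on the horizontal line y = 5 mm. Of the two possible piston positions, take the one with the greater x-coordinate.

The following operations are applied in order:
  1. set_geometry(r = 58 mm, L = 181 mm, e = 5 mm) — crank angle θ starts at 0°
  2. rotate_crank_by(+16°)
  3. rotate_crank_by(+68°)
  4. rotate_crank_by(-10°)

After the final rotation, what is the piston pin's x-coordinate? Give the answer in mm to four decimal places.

set_geometry: r = 58 mm, L = 181 mm, e = 5 mm; θ ← 0°
rotate_crank_by(+16°): θ ← 0° +16° = 16°
rotate_crank_by(+68°): θ ← 16° +68° = 84°
rotate_crank_by(-10°): θ ← 84° -10° = 74°
crank pin P = (r cos θ, r sin θ) = (15.986967, 55.753178)
h = r sin θ − e = 55.753178 − 5 = 50.753178
x = r cos θ + √(L² − h²) = 15.986967 + √(32761.0 − 2575.8851) = 15.986967 + 173.738640 = 189.725606

189.7256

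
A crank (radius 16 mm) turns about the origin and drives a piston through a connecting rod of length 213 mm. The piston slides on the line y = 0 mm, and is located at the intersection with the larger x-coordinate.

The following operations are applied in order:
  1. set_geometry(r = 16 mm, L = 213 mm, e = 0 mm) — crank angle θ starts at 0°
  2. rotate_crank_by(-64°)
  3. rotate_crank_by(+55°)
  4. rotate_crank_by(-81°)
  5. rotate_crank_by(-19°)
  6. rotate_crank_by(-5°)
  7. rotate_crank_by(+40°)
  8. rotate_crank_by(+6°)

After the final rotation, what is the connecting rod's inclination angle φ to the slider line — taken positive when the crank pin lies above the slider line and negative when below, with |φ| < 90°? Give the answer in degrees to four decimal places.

-3.9937

set_geometry: r = 16 mm, L = 213 mm, e = 0 mm; θ ← 0°
rotate_crank_by(-64°): θ ← 0° -64° = -64°
rotate_crank_by(+55°): θ ← -64° +55° = -9°
rotate_crank_by(-81°): θ ← -9° -81° = -90°
rotate_crank_by(-19°): θ ← -90° -19° = -109°
rotate_crank_by(-5°): θ ← -109° -5° = -114°
rotate_crank_by(+40°): θ ← -114° +40° = -74°
rotate_crank_by(+6°): θ ← -74° +6° = -68°
crank pin P = (r cos θ, r sin θ) = (5.993705, -14.834942)
h = r sin θ − e = -14.834942 − 0 = -14.834942
sin φ = h / L = -14.834942 / 213 = -0.06964761
φ = arcsin(-0.06964761) = -3.993748°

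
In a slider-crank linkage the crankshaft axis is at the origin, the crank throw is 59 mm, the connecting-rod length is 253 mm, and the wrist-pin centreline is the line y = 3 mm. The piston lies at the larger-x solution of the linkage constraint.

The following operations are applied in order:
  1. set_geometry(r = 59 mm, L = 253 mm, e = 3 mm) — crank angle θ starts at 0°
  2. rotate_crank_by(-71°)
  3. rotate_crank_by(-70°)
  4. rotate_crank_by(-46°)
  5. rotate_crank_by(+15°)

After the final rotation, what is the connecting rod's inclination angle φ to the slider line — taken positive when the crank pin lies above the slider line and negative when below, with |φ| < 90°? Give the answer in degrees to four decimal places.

-2.5398

set_geometry: r = 59 mm, L = 253 mm, e = 3 mm; θ ← 0°
rotate_crank_by(-71°): θ ← 0° -71° = -71°
rotate_crank_by(-70°): θ ← -71° -70° = -141°
rotate_crank_by(-46°): θ ← -141° -46° = -187°
rotate_crank_by(+15°): θ ← -187° +15° = -172°
crank pin P = (r cos θ, r sin θ) = (-58.425816, -8.211213)
h = r sin θ − e = -8.211213 − 3 = -11.211213
sin φ = h / L = -11.211213 / 253 = -0.04431309
φ = arcsin(-0.04431309) = -2.539785°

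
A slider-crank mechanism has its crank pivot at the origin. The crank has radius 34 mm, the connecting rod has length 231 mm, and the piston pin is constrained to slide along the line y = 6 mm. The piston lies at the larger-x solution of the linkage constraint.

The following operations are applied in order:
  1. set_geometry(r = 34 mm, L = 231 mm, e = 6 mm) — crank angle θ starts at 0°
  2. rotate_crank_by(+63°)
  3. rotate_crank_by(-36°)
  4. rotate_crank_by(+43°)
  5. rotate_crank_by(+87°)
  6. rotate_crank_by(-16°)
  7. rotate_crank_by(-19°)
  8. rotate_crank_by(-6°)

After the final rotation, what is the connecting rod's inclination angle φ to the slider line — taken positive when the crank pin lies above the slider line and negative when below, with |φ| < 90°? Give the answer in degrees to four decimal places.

6.1030

set_geometry: r = 34 mm, L = 231 mm, e = 6 mm; θ ← 0°
rotate_crank_by(+63°): θ ← 0° +63° = 63°
rotate_crank_by(-36°): θ ← 63° -36° = 27°
rotate_crank_by(+43°): θ ← 27° +43° = 70°
rotate_crank_by(+87°): θ ← 70° +87° = 157°
rotate_crank_by(-16°): θ ← 157° -16° = 141°
rotate_crank_by(-19°): θ ← 141° -19° = 122°
rotate_crank_by(-6°): θ ← 122° -6° = 116°
crank pin P = (r cos θ, r sin θ) = (-14.904619, 30.558998)
h = r sin θ − e = 30.558998 − 6 = 24.558998
sin φ = h / L = 24.558998 / 231 = 0.10631601
φ = arcsin(0.10631601) = 6.102993°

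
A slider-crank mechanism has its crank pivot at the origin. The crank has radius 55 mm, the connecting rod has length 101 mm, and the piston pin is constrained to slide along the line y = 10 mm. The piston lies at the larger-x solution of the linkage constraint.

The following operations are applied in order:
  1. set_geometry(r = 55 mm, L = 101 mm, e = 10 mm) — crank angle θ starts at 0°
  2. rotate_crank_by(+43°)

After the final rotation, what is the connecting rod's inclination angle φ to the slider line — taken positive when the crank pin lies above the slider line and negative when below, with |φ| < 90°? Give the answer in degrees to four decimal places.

set_geometry: r = 55 mm, L = 101 mm, e = 10 mm; θ ← 0°
rotate_crank_by(+43°): θ ← 0° +43° = 43°
crank pin P = (r cos θ, r sin θ) = (40.224454, 37.509910)
h = r sin θ − e = 37.509910 − 10 = 27.509910
sin φ = h / L = 27.509910 / 101 = 0.27237534
φ = arcsin(0.27237534) = 15.805663°

15.8057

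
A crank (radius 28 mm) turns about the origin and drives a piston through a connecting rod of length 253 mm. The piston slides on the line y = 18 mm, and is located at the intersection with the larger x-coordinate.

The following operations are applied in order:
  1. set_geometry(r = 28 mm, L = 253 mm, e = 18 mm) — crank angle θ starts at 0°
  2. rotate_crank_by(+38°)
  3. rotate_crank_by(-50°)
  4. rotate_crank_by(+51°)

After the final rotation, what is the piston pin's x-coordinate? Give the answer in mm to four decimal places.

274.7598

set_geometry: r = 28 mm, L = 253 mm, e = 18 mm; θ ← 0°
rotate_crank_by(+38°): θ ← 0° +38° = 38°
rotate_crank_by(-50°): θ ← 38° -50° = -12°
rotate_crank_by(+51°): θ ← -12° +51° = 39°
crank pin P = (r cos θ, r sin θ) = (21.760087, 17.620971)
h = r sin θ − e = 17.620971 − 18 = -0.379029
x = r cos θ + √(L² − h²) = 21.760087 + √(64009.0 − 0.1437) = 21.760087 + 252.999716 = 274.759803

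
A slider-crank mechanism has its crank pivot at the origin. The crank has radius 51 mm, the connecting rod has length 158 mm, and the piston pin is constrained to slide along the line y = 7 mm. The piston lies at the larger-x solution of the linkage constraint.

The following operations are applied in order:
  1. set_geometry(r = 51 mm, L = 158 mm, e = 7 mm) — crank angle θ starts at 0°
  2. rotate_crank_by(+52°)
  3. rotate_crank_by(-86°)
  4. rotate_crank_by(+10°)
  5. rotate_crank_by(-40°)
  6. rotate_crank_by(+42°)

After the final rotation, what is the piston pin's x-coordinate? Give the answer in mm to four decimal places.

set_geometry: r = 51 mm, L = 158 mm, e = 7 mm; θ ← 0°
rotate_crank_by(+52°): θ ← 0° +52° = 52°
rotate_crank_by(-86°): θ ← 52° -86° = -34°
rotate_crank_by(+10°): θ ← -34° +10° = -24°
rotate_crank_by(-40°): θ ← -24° -40° = -64°
rotate_crank_by(+42°): θ ← -64° +42° = -22°
crank pin P = (r cos θ, r sin θ) = (47.286377, -19.104936)
h = r sin θ − e = -19.104936 − 7 = -26.104936
x = r cos θ + √(L² − h²) = 47.286377 + √(24964.0 − 681.4677) = 47.286377 + 155.828535 = 203.114912

203.1149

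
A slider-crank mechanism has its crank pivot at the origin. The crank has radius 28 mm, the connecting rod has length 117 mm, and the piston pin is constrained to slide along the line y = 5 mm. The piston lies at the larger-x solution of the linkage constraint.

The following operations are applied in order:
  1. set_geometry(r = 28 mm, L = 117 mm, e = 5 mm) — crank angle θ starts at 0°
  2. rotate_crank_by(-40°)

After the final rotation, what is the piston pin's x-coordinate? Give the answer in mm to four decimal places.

136.1667

set_geometry: r = 28 mm, L = 117 mm, e = 5 mm; θ ← 0°
rotate_crank_by(-40°): θ ← 0° -40° = -40°
crank pin P = (r cos θ, r sin θ) = (21.449244, -17.998053)
h = r sin θ − e = -17.998053 − 5 = -22.998053
x = r cos θ + √(L² − h²) = 21.449244 + √(13689.0 − 528.9104) = 21.449244 + 114.717434 = 136.166678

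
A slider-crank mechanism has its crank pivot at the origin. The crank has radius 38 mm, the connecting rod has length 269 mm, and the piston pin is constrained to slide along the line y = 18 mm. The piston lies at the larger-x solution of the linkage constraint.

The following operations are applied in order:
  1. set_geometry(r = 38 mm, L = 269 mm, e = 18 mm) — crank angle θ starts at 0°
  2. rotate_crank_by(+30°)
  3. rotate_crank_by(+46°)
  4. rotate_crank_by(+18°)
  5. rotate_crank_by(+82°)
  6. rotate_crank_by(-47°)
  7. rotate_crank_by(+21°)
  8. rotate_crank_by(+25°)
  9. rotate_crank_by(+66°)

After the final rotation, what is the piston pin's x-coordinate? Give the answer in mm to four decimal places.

set_geometry: r = 38 mm, L = 269 mm, e = 18 mm; θ ← 0°
rotate_crank_by(+30°): θ ← 0° +30° = 30°
rotate_crank_by(+46°): θ ← 30° +46° = 76°
rotate_crank_by(+18°): θ ← 76° +18° = 94°
rotate_crank_by(+82°): θ ← 94° +82° = 176°
rotate_crank_by(-47°): θ ← 176° -47° = 129°
rotate_crank_by(+21°): θ ← 129° +21° = 150°
rotate_crank_by(+25°): θ ← 150° +25° = 175°
rotate_crank_by(+66°): θ ← 175° +66° = 241°
crank pin P = (r cos θ, r sin θ) = (-18.422766, -33.235549)
h = r sin θ − e = -33.235549 − 18 = -51.235549
x = r cos θ + √(L² − h²) = -18.422766 + √(72361.0 − 2625.0815) = -18.422766 + 264.075592 = 245.652827

245.6528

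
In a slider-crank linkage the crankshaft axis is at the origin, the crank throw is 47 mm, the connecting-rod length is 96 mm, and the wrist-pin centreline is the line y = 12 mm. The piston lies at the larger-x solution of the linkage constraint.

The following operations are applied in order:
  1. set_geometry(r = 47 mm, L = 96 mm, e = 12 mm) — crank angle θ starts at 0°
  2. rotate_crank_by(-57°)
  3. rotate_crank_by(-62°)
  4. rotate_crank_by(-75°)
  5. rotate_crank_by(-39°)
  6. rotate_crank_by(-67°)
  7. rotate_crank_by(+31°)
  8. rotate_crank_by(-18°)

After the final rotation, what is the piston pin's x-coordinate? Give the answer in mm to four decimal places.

set_geometry: r = 47 mm, L = 96 mm, e = 12 mm; θ ← 0°
rotate_crank_by(-57°): θ ← 0° -57° = -57°
rotate_crank_by(-62°): θ ← -57° -62° = -119°
rotate_crank_by(-75°): θ ← -119° -75° = -194°
rotate_crank_by(-39°): θ ← -194° -39° = -233°
rotate_crank_by(-67°): θ ← -233° -67° = -300°
rotate_crank_by(+31°): θ ← -300° +31° = -269°
rotate_crank_by(-18°): θ ← -269° -18° = -287°
crank pin P = (r cos θ, r sin θ) = (13.741470, 44.946324)
h = r sin θ − e = 44.946324 − 12 = 32.946324
x = r cos θ + √(L² − h²) = 13.741470 + √(9216.0 − 1085.4602) = 13.741470 + 90.169506 = 103.910976

103.9110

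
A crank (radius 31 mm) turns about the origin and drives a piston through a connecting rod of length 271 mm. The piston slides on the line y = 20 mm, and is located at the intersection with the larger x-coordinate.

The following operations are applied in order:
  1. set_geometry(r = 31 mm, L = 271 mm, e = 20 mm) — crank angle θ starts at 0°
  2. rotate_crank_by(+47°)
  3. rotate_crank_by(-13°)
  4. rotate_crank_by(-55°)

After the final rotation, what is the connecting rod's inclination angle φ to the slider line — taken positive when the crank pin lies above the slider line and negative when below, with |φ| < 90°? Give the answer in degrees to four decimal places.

-6.5918

set_geometry: r = 31 mm, L = 271 mm, e = 20 mm; θ ← 0°
rotate_crank_by(+47°): θ ← 0° +47° = 47°
rotate_crank_by(-13°): θ ← 47° -13° = 34°
rotate_crank_by(-55°): θ ← 34° -55° = -21°
crank pin P = (r cos θ, r sin θ) = (28.940993, -11.109406)
h = r sin θ − e = -11.109406 − 20 = -31.109406
sin φ = h / L = -31.109406 / 271 = -0.11479486
φ = arcsin(-0.11479486) = -6.591793°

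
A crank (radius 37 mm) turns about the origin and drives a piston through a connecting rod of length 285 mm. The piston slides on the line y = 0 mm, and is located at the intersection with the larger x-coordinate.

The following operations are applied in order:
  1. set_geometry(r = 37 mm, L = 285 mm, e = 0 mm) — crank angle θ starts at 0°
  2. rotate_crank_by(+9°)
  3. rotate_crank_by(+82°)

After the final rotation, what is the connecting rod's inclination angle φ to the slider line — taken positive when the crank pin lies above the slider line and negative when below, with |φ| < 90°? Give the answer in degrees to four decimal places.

set_geometry: r = 37 mm, L = 285 mm, e = 0 mm; θ ← 0°
rotate_crank_by(+9°): θ ← 0° +9° = 9°
rotate_crank_by(+82°): θ ← 9° +82° = 91°
crank pin P = (r cos θ, r sin θ) = (-0.645739, 36.994365)
h = r sin θ − e = 36.994365 − 0 = 36.994365
sin φ = h / L = 36.994365 / 285 = 0.12980479
φ = arcsin(0.12980479) = 7.458312°

7.4583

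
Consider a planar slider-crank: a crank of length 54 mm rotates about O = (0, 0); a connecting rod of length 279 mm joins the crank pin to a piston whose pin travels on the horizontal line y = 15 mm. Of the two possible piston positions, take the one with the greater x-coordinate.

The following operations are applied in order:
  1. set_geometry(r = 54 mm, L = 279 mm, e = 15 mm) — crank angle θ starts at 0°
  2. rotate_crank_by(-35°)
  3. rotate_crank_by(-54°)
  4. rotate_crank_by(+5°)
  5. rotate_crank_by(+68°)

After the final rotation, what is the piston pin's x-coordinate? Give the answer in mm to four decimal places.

set_geometry: r = 54 mm, L = 279 mm, e = 15 mm; θ ← 0°
rotate_crank_by(-35°): θ ← 0° -35° = -35°
rotate_crank_by(-54°): θ ← -35° -54° = -89°
rotate_crank_by(+5°): θ ← -89° +5° = -84°
rotate_crank_by(+68°): θ ← -84° +68° = -16°
crank pin P = (r cos θ, r sin θ) = (51.908132, -14.884417)
h = r sin θ − e = -14.884417 − 15 = -29.884417
x = r cos θ + √(L² − h²) = 51.908132 + √(77841.0 − 893.0784) = 51.908132 + 277.394884 = 329.303015

329.3030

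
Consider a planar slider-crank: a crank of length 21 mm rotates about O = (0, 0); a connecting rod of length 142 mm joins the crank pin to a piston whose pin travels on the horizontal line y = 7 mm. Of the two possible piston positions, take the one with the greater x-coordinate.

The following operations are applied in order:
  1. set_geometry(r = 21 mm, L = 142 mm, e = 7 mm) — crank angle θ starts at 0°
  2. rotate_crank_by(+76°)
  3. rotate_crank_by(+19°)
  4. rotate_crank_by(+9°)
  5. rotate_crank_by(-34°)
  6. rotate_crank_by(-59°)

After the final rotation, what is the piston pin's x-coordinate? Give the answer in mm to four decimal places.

set_geometry: r = 21 mm, L = 142 mm, e = 7 mm; θ ← 0°
rotate_crank_by(+76°): θ ← 0° +76° = 76°
rotate_crank_by(+19°): θ ← 76° +19° = 95°
rotate_crank_by(+9°): θ ← 95° +9° = 104°
rotate_crank_by(-34°): θ ← 104° -34° = 70°
rotate_crank_by(-59°): θ ← 70° -59° = 11°
crank pin P = (r cos θ, r sin θ) = (20.614171, 4.006989)
h = r sin θ − e = 4.006989 − 7 = -2.993011
x = r cos θ + √(L² − h²) = 20.614171 + √(20164.0 − 8.9581) = 20.614171 + 141.968454 = 162.582625

162.5826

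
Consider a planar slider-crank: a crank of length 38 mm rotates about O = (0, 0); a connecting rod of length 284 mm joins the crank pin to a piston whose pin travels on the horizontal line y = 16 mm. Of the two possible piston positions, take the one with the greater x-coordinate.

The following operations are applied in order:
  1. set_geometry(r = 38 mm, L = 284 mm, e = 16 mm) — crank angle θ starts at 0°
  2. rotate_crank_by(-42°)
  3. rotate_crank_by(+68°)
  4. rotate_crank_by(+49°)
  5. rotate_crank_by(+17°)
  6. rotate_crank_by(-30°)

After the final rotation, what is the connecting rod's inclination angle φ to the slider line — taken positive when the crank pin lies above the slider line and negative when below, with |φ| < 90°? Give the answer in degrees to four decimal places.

set_geometry: r = 38 mm, L = 284 mm, e = 16 mm; θ ← 0°
rotate_crank_by(-42°): θ ← 0° -42° = -42°
rotate_crank_by(+68°): θ ← -42° +68° = 26°
rotate_crank_by(+49°): θ ← 26° +49° = 75°
rotate_crank_by(+17°): θ ← 75° +17° = 92°
rotate_crank_by(-30°): θ ← 92° -30° = 62°
crank pin P = (r cos θ, r sin θ) = (17.839919, 33.552009)
h = r sin θ − e = 33.552009 − 16 = 17.552009
sin φ = h / L = 17.552009 / 284 = 0.06180285
φ = arcsin(0.06180285) = 3.543300°

3.5433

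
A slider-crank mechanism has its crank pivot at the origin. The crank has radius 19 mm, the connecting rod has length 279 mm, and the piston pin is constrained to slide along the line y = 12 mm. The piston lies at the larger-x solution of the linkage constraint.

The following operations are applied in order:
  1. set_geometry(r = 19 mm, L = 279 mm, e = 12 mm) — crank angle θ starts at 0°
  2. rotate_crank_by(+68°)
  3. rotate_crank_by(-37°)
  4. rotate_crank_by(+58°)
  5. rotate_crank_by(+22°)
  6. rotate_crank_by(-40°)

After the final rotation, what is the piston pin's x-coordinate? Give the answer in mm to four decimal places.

285.1220

set_geometry: r = 19 mm, L = 279 mm, e = 12 mm; θ ← 0°
rotate_crank_by(+68°): θ ← 0° +68° = 68°
rotate_crank_by(-37°): θ ← 68° -37° = 31°
rotate_crank_by(+58°): θ ← 31° +58° = 89°
rotate_crank_by(+22°): θ ← 89° +22° = 111°
rotate_crank_by(-40°): θ ← 111° -40° = 71°
crank pin P = (r cos θ, r sin θ) = (6.185795, 17.964853)
h = r sin θ − e = 17.964853 − 12 = 5.964853
x = r cos θ + √(L² − h²) = 6.185795 + √(77841.0 − 35.5795) = 6.185795 + 278.936230 = 285.122025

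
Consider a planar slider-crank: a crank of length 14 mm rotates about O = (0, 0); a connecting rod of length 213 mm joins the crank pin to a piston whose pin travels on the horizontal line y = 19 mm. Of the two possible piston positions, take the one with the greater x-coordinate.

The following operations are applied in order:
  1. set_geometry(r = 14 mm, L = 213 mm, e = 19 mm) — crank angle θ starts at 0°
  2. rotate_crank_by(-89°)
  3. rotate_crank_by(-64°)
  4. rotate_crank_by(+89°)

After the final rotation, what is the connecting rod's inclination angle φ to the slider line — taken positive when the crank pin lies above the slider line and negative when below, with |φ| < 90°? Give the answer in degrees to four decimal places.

-8.5271

set_geometry: r = 14 mm, L = 213 mm, e = 19 mm; θ ← 0°
rotate_crank_by(-89°): θ ← 0° -89° = -89°
rotate_crank_by(-64°): θ ← -89° -64° = -153°
rotate_crank_by(+89°): θ ← -153° +89° = -64°
crank pin P = (r cos θ, r sin θ) = (6.137196, -12.583117)
h = r sin θ − e = -12.583117 − 19 = -31.583117
sin φ = h / L = -31.583117 / 213 = -0.14827754
φ = arcsin(-0.14827754) = -8.527121°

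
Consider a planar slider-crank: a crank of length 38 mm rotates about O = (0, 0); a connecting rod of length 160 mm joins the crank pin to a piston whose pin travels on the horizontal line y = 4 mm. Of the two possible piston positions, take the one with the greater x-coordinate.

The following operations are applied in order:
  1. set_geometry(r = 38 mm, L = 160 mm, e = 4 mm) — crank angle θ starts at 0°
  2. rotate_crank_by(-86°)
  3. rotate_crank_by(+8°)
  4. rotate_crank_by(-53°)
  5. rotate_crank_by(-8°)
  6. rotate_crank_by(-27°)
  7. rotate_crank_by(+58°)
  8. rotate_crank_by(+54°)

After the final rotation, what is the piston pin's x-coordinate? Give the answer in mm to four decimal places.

set_geometry: r = 38 mm, L = 160 mm, e = 4 mm; θ ← 0°
rotate_crank_by(-86°): θ ← 0° -86° = -86°
rotate_crank_by(+8°): θ ← -86° +8° = -78°
rotate_crank_by(-53°): θ ← -78° -53° = -131°
rotate_crank_by(-8°): θ ← -131° -8° = -139°
rotate_crank_by(-27°): θ ← -139° -27° = -166°
rotate_crank_by(+58°): θ ← -166° +58° = -108°
rotate_crank_by(+54°): θ ← -108° +54° = -54°
crank pin P = (r cos θ, r sin θ) = (22.335840, -30.742646)
h = r sin θ − e = -30.742646 − 4 = -34.742646
x = r cos θ + √(L² − h²) = 22.335840 + √(25600.0 − 1207.0514) = 22.335840 + 156.182421 = 178.518260

178.5183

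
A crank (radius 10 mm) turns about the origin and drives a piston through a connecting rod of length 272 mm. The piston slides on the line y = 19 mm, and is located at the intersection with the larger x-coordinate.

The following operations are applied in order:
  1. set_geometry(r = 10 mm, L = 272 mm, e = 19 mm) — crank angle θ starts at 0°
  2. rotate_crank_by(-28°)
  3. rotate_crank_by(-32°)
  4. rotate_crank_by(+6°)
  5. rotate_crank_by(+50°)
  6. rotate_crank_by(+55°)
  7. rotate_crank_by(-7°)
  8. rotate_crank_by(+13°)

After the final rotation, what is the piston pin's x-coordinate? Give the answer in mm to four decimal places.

277.2392

set_geometry: r = 10 mm, L = 272 mm, e = 19 mm; θ ← 0°
rotate_crank_by(-28°): θ ← 0° -28° = -28°
rotate_crank_by(-32°): θ ← -28° -32° = -60°
rotate_crank_by(+6°): θ ← -60° +6° = -54°
rotate_crank_by(+50°): θ ← -54° +50° = -4°
rotate_crank_by(+55°): θ ← -4° +55° = 51°
rotate_crank_by(-7°): θ ← 51° -7° = 44°
rotate_crank_by(+13°): θ ← 44° +13° = 57°
crank pin P = (r cos θ, r sin θ) = (5.446390, 8.386706)
h = r sin θ − e = 8.386706 − 19 = -10.613294
x = r cos θ + √(L² − h²) = 5.446390 + √(73984.0 − 112.6420) = 5.446390 + 271.792859 = 277.239249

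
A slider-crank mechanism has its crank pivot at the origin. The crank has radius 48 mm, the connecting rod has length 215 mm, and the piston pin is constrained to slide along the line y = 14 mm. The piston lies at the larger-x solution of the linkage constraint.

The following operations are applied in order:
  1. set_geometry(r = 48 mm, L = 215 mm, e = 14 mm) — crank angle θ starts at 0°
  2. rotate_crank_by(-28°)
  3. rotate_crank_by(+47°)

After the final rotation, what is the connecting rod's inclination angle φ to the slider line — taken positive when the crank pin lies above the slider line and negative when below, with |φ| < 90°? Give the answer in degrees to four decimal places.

0.4337

set_geometry: r = 48 mm, L = 215 mm, e = 14 mm; θ ← 0°
rotate_crank_by(-28°): θ ← 0° -28° = -28°
rotate_crank_by(+47°): θ ← -28° +47° = 19°
crank pin P = (r cos θ, r sin θ) = (45.384892, 15.627271)
h = r sin θ − e = 15.627271 − 14 = 1.627271
sin φ = h / L = 1.627271 / 215 = 0.00756870
φ = arcsin(0.00756870) = 0.433659°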